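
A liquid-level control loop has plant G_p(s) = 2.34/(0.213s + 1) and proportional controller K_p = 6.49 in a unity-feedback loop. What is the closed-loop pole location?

Closed loop: T(s) = K_p·G_p/(1+K_p·G_p) = 15.19/(0.213s + 1 + 15.19), with pole at s = −(1 + 15.19)/0.213 = −75.99.

s = -75.99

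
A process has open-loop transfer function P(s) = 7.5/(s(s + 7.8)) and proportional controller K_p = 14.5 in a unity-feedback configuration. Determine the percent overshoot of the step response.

From 1 + K_pP(s) = 0: s² + 7.8s + 108.8 = 0 ⇒ ω_n = 10.43, ζ = 0.374.
%OS = 100·exp(−πζ/√(1−ζ²)) = 100·exp(−π·0.374/√0.8601) = 28.2%.

28.2%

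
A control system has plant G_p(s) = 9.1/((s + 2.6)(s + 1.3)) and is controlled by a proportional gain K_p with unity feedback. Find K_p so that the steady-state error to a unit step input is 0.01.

For a type-0 loop with proportional control, e_ss = 1/(1 + K_p·G_p(0)).
G_p(0) = 2.692. Require 1/(1 + K_p·2.692) = 0.01, so 1 + 2.692·K_p = 100.
K_p = (100 − 1)/2.692 = 36.8.

K_p = 36.8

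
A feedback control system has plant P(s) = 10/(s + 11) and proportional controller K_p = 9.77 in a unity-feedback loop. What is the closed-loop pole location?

Closed-loop transfer function: T(s) = K_p·P(s)/(1 + K_p·P(s)) = 97.7/(s + 11 + 97.7) = 97.7/(s + 108.7).
The closed-loop pole is at s = −108.7.

s = -108.7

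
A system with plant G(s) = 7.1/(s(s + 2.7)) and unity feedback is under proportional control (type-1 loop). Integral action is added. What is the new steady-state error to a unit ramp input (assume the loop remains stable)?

0

The integrator raises the loop to type 2, so K_v → ∞ and e_ss to a ramp is zero.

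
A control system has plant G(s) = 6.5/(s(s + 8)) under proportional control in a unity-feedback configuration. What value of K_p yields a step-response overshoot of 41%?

From %OS = 100·exp(−πζ/√(1−ζ²)) = 41%, ζ = −ln(0.41)/√(π²+ln²(0.41)) = 0.273.
Characteristic equation s² + 8s + 6.5K_p = 0 gives ζ = 8/(2√(6.5K_p)).
Setting ζ = 0.273: √(6.5K_p) = 8/(2·0.273) = 14.65, so K_p = 214.6/6.5 = 33.

K_p = 33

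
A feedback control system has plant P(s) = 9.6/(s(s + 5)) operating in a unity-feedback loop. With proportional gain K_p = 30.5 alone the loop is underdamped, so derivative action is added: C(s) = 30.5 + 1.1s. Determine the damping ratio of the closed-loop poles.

Forward path: (30.5 + 1.1s)·9.6/(s(s+5)). The closed-loop characteristic equation is s² + (5 + 9.6·1.1)s + 9.6·30.5 = 0.
That is s² + 15.56s + 292.8 = 0, so ω_n = 17.11 rad/s and ζ = 15.56/(2·17.11) = 0.4547.

ζ = 0.455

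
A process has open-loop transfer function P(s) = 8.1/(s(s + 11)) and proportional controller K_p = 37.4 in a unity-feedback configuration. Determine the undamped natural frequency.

With unity feedback the closed-loop characteristic equation is s² + 11s + 37.4·8.1 = s² + 11s + 302.9 = 0.
Matching s² + 2ζω_n s + ω_n²: ω_n = √302.9 = 17.41 rad/s and 2ζω_n = 11, so ζ = 11/(2·17.41) = 0.316.

ω_n = 17.4 rad/s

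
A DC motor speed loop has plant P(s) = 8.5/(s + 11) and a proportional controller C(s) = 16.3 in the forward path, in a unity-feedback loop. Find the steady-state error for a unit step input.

0.0736

The loop is type 0. Static position error constant K_pos = C(0)·P(0) = 16.3·0.7727 = 12.6.
Steady-state error to a unit step: e_ss = 1/(1+K_pos) = 1/13.6 = 0.0736.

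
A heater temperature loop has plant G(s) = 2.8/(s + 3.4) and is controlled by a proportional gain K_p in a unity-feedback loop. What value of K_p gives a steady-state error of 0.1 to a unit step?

K_p = 10.9

The loop is type 0, so e_ss(step) = 1/(1 + K_pos) with K_pos = K_p·G(0).
G(0) = 0.8235. Require 1/(1 + K_p·0.8235) = 0.1, so 1 + 0.8235·K_p = 10.
K_p = (10 − 1)/0.8235 = 10.9.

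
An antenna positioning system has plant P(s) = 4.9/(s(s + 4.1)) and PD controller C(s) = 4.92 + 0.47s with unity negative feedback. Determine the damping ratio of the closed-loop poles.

Forward path: (4.92 + 0.47s)·4.9/(s(s+4.1)). The closed-loop characteristic equation is s² + (4.1 + 4.9·0.47)s + 4.9·4.92 = 0.
That is s² + 6.403s + 24.11 = 0, so ω_n = 4.91 rad/s and ζ = 6.403/(2·4.91) = 0.652.

ζ = 0.652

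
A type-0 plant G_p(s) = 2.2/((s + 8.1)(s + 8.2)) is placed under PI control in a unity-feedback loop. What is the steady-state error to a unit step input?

0

The PI controller's integrator makes the forward path type 1, so e_ss to a step is zero.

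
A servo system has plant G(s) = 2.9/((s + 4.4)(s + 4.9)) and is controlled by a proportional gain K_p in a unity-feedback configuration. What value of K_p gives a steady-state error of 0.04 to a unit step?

K_p = 178

For a type-0 loop with proportional control, e_ss = 1/(1 + K_p·G(0)).
G(0) = 0.1345. Require 1/(1 + K_p·0.1345) = 0.04, so 1 + 0.1345·K_p = 25.
K_p = (25 − 1)/0.1345 = 178.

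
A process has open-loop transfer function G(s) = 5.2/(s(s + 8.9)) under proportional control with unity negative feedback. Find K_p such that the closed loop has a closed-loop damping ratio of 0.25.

Closed-loop characteristic equation: s² + 8.9s + K_p·5.2 = 0.
So ω_n = √(5.2K_p) and 2ζω_n = 8.9, giving ζ = 8.9/(2√(5.2K_p)).
Setting ζ = 0.25: √(5.2K_p) = 8.9/(2·0.25) = 17.8, so K_p = 316.8/5.2 = 60.9.

K_p = 60.9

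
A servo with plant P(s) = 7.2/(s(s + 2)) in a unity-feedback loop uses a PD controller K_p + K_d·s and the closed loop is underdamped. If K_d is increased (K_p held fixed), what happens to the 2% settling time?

decrease

Characteristic equation s² + (2 + 7.2K_d)s + 7.2K_p = 0: raising K_d increases ζω_n = (2+7.2K_d)/2 while the loop stays underdamped, so T_s ≈ 4/(ζω_n) decreases.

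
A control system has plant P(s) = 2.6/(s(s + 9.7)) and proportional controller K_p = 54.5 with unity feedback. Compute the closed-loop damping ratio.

1 + K_p·P(s) = 0 gives s² + 9.7s + 141.7 = 0.
So ω_n² = 141.7 ⇒ ω_n = 11.9 rad/s, and ζ = 9.7/(2ω_n) = 0.407.

ζ = 0.407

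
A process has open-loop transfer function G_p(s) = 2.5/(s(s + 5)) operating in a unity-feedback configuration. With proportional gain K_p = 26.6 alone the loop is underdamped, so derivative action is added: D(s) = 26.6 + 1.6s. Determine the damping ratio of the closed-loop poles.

Forward path: (26.6 + 1.6s)·2.5/(s(s+5)). The closed-loop characteristic equation is s² + (5 + 2.5·1.6)s + 2.5·26.6 = 0.
That is s² + 9s + 66.5 = 0, so ω_n = 8.155 rad/s and ζ = 9/(2·8.155) = 0.5518.

ζ = 0.552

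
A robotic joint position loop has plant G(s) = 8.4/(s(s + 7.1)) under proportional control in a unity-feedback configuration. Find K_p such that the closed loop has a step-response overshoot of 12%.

K_p = 4.79

From %OS = 100·exp(−πζ/√(1−ζ²)) = 12%, ζ = −ln(0.12)/√(π²+ln²(0.12)) = 0.5594.
Characteristic equation s² + 7.1s + 8.4K_p = 0 gives ζ = 7.1/(2√(8.4K_p)).
Setting ζ = 0.5594: √(8.4K_p) = 7.1/(2·0.5594) = 6.346, so K_p = 40.27/8.4 = 4.79.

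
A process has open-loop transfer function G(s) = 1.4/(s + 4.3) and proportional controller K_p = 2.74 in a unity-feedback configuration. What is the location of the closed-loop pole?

s = -8.136

Closed-loop transfer function: T(s) = K_p·G(s)/(1 + K_p·G(s)) = 3.836/(s + 4.3 + 3.836) = 3.836/(s + 8.136).
The closed-loop pole is at s = −8.136.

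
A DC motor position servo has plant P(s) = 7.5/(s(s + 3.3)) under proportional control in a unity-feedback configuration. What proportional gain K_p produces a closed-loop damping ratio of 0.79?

Closed-loop characteristic equation: s² + 3.3s + K_p·7.5 = 0.
So ω_n = √(7.5K_p) and 2ζω_n = 3.3, giving ζ = 3.3/(2√(7.5K_p)).
Setting ζ = 0.79: √(7.5K_p) = 3.3/(2·0.79) = 2.089, so K_p = 4.362/7.5 = 0.582.

K_p = 0.582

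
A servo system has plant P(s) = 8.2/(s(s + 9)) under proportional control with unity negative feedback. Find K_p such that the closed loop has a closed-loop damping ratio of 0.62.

Closed-loop characteristic equation: s² + 9s + K_p·8.2 = 0.
So ω_n = √(8.2K_p) and 2ζω_n = 9, giving ζ = 9/(2√(8.2K_p)).
Setting ζ = 0.62: √(8.2K_p) = 9/(2·0.62) = 7.258, so K_p = 52.68/8.2 = 6.42.

K_p = 6.42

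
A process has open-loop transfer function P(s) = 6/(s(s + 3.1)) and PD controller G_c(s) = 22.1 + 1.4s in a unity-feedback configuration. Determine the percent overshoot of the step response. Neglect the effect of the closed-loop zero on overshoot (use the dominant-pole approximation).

16.4%

Forward path: (22.1 + 1.4s)·6/(s(s+3.1)). The closed-loop characteristic equation is s² + (3.1 + 6·1.4)s + 6·22.1 = 0.
That is s² + 11.5s + 132.6 = 0, so ω_n = 11.52 rad/s and ζ = 11.5/(2·11.52) = 0.4993.
%OS = 100·exp(−πζ/√(1−ζ²)) = 16.4%.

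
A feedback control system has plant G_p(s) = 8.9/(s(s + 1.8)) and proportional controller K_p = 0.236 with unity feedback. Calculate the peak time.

The closed-loop denominator s² + 1.8s + 2.1 gives ω_n = √2.1 = 1.449 and ζ = 1.8/(2ω_n) = 0.621.
Damped frequency ω_d = ω_n√(1−ζ²) = 1.136 rad/s, so peak time T_p = π/ω_d = 2.77 s.

T_p = 2.77 s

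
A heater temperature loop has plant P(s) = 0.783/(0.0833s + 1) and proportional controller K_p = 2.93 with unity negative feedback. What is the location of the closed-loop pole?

Closed loop: T(s) = K_p·P/(1+K_p·P) = 2.294/(0.0833s + 1 + 2.294), with pole at s = −(1 + 2.294)/0.0833 = −39.55.

s = -39.55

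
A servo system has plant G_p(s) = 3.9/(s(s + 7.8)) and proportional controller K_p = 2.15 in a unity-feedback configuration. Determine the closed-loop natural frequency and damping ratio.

ω_n = 2.9 rad/s, ζ = 1.35

With unity feedback the closed-loop characteristic equation is s² + 7.8s + 2.15·3.9 = s² + 7.8s + 8.385 = 0.
Matching s² + 2ζω_n s + ω_n²: ω_n = √8.385 = 2.896 rad/s and 2ζω_n = 7.8, so ζ = 7.8/(2·2.896) = 1.35.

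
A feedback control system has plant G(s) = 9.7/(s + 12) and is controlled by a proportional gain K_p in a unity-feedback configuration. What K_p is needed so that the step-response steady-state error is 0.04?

For a type-0 loop with proportional control, e_ss = 1/(1 + K_p·G(0)).
G(0) = 0.8083. Require 1/(1 + K_p·0.8083) = 0.04, so 1 + 0.8083·K_p = 25.
K_p = (25 − 1)/0.8083 = 29.7.

K_p = 29.7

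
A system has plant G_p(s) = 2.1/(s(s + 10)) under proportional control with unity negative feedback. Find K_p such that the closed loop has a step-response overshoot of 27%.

From %OS = 100·exp(−πζ/√(1−ζ²)) = 27%, ζ = −ln(0.27)/√(π²+ln²(0.27)) = 0.3847.
Characteristic equation s² + 10s + 2.1K_p = 0 gives ζ = 10/(2√(2.1K_p)).
Setting ζ = 0.3847: √(2.1K_p) = 10/(2·0.3847) = 13, so K_p = 168.9/2.1 = 80.4.

K_p = 80.4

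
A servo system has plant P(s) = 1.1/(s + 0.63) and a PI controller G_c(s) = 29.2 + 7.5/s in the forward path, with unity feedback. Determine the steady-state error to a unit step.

0

The open loop G_c(s)P(s) has a pole at the origin (type 1), so the static position error constant is infinite and e_ss = 1/(1+∞) = 0.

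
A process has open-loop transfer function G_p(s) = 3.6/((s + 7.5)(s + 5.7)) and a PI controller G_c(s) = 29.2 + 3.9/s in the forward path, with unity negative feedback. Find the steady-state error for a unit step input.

The open loop G_c(s)G_p(s) has a pole at the origin (type 1), so the static position error constant is infinite and e_ss = 1/(1+∞) = 0.

0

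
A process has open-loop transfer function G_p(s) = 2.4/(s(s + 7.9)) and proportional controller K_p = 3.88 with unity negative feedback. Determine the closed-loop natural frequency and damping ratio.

ω_n = 3.05 rad/s, ζ = 1.29

With unity feedback the closed-loop characteristic equation is s² + 7.9s + 3.88·2.4 = s² + 7.9s + 9.312 = 0.
So ω_n² = 9.312 ⇒ ω_n = 3.052 rad/s, and ζ = 7.9/(2ω_n) = 1.29.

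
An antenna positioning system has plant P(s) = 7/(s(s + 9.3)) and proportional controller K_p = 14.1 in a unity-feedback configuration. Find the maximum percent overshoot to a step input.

Closed-loop characteristic equation: s² + 9.3s + 98.7 = 0, so ω_n = 9.935 rad/s and ζ = 9.3/(2·9.935) = 0.4681.
%OS = 100·exp(−πζ/√(1−ζ²)) = 100·exp(−π·0.4681/√0.7809) = 18.9%.

18.9%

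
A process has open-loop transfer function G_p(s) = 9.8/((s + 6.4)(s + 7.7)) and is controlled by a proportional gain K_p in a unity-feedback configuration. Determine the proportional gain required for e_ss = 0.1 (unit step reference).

Steady-state error for a unit step on this type-0 loop is 1/(1 + K_p·G_p(0)).
G_p(0) = 0.1989. Require 1/(1 + K_p·0.1989) = 0.1, so 1 + 0.1989·K_p = 10.
K_p = (10 − 1)/0.1989 = 45.3.

K_p = 45.3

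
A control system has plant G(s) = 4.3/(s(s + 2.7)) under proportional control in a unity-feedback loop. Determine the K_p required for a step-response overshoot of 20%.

K_p = 2.04

From %OS = 100·exp(−πζ/√(1−ζ²)) = 20%, ζ = −ln(0.2)/√(π²+ln²(0.2)) = 0.4559.
Characteristic equation s² + 2.7s + 4.3K_p = 0 gives ζ = 2.7/(2√(4.3K_p)).
Setting ζ = 0.4559: √(4.3K_p) = 2.7/(2·0.4559) = 2.961, so K_p = 8.767/4.3 = 2.04.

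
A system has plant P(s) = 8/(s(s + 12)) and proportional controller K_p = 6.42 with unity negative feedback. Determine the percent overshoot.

The closed-loop denominator s² + 12s + 51.36 gives ω_n = √51.36 = 7.167 and ζ = 12/(2ω_n) = 0.8372.
%OS = 100·exp(−πζ/√(1−ζ²)) = 100·exp(−π·0.8372/√0.2991) = 0.815%.

0.815%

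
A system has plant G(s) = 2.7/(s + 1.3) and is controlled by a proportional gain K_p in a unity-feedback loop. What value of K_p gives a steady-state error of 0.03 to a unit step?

K_p = 15.6

For a type-0 loop with proportional control, e_ss = 1/(1 + K_p·G(0)).
G(0) = 2.077. Require 1/(1 + K_p·2.077) = 0.03, so 1 + 2.077·K_p = 33.33.
K_p = (33.33 − 1)/2.077 = 15.6.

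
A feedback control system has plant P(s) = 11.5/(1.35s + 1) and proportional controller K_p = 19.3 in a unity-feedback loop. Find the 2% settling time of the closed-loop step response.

Closed loop: T(s) = K_p·P/(1+K_p·P) = 222/(1.35s + 1 + 222), with pole at s = −(1 + 222)/1.35 = −165.1.
τ = 1/165.1 = 0.006055 s, so 2% settling time ≈ 4τ = 0.0242 s.

T_s ≈ 0.0242 s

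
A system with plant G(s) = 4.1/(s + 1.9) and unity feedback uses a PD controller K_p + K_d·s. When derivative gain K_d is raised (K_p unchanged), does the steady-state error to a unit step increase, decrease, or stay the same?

At s = 0 the derivative term contributes nothing: C(0) = K_p regardless of K_d, so K_pos = K_p·G(0) and e_ss are unchanged.

unchanged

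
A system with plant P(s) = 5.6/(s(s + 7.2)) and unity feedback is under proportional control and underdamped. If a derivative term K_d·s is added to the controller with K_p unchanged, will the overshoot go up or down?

With PD the characteristic equation becomes s² + (a + K·K_d)s + K·K_p = 0; the damping term grows, ζ rises, overshoot falls.

decrease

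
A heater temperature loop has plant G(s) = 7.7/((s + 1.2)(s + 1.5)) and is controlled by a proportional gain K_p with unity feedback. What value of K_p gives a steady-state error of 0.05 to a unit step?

K_p = 4.44

For a type-0 loop with proportional control, e_ss = 1/(1 + K_p·G(0)).
G(0) = 4.278. Require 1/(1 + K_p·4.278) = 0.05, so 1 + 4.278·K_p = 20.
K_p = (20 − 1)/4.278 = 4.44.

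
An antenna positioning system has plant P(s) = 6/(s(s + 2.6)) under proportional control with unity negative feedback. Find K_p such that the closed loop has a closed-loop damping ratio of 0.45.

Closed-loop characteristic equation: s² + 2.6s + K_p·6 = 0.
So ω_n = √(6K_p) and 2ζω_n = 2.6, giving ζ = 2.6/(2√(6K_p)).
Setting ζ = 0.45: √(6K_p) = 2.6/(2·0.45) = 2.889, so K_p = 8.346/6 = 1.39.

K_p = 1.39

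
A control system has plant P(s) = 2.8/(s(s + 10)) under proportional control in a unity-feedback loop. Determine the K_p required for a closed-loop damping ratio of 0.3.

K_p = 99.2

Closed-loop characteristic equation: s² + 10s + K_p·2.8 = 0.
So ω_n = √(2.8K_p) and 2ζω_n = 10, giving ζ = 10/(2√(2.8K_p)).
Setting ζ = 0.3: √(2.8K_p) = 10/(2·0.3) = 16.67, so K_p = 277.8/2.8 = 99.2.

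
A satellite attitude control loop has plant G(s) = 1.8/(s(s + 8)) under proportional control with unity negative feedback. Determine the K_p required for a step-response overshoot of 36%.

From %OS = 100·exp(−πζ/√(1−ζ²)) = 36%, ζ = −ln(0.36)/√(π²+ln²(0.36)) = 0.3093.
Characteristic equation s² + 8s + 1.8K_p = 0 gives ζ = 8/(2√(1.8K_p)).
Setting ζ = 0.3093: √(1.8K_p) = 8/(2·0.3093) = 12.93, so K_p = 167.3/1.8 = 92.9.

K_p = 92.9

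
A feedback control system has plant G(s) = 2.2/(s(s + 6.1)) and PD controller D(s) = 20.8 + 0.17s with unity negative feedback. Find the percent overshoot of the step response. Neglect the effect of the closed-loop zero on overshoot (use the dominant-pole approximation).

Forward path: (20.8 + 0.17s)·2.2/(s(s+6.1)). The closed-loop characteristic equation is s² + (6.1 + 2.2·0.17)s + 2.2·20.8 = 0.
That is s² + 6.474s + 45.76 = 0, so ω_n = 6.765 rad/s and ζ = 6.474/(2·6.765) = 0.4785.
%OS = 100·exp(−πζ/√(1−ζ²)) = 18%.

18%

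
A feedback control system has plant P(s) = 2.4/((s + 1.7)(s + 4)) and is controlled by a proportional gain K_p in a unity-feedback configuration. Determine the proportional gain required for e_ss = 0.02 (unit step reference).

K_p = 139

For a type-0 loop with proportional control, e_ss = 1/(1 + K_p·P(0)).
P(0) = 0.3529. Require 1/(1 + K_p·0.3529) = 0.02, so 1 + 0.3529·K_p = 50.
K_p = (50 − 1)/0.3529 = 139.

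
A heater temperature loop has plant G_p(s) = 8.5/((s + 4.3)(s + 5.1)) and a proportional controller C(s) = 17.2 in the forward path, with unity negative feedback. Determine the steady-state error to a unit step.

The loop is type 0. Static position error constant K_pos = C(0)·G_p(0) = 17.2·0.3876 = 6.667.
Steady-state error to a unit step: e_ss = 1/(1+K_pos) = 1/7.667 = 0.13.

0.13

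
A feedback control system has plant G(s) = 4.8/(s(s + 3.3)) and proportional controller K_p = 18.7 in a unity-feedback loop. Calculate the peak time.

The closed-loop denominator s² + 3.3s + 89.76 gives ω_n = √89.76 = 9.474 and ζ = 3.3/(2ω_n) = 0.1742.
Damped frequency ω_d = ω_n√(1−ζ²) = 9.329 rad/s, so peak time T_p = π/ω_d = 0.337 s.

T_p = 0.337 s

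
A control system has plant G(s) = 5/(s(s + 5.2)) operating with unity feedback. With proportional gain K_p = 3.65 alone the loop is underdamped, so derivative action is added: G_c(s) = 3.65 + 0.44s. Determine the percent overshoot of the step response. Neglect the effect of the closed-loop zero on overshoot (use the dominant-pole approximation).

Forward path: (3.65 + 0.44s)·5/(s(s+5.2)). The closed-loop characteristic equation is s² + (5.2 + 5·0.44)s + 5·3.65 = 0.
That is s² + 7.4s + 18.25 = 0, so ω_n = 4.272 rad/s and ζ = 7.4/(2·4.272) = 0.8661.
%OS = 100·exp(−πζ/√(1−ζ²)) = 0.432%.

0.432%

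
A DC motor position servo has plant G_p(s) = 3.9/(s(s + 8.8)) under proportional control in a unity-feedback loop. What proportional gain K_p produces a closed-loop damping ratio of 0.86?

K_p = 6.71

Closed-loop characteristic equation: s² + 8.8s + K_p·3.9 = 0.
So ω_n = √(3.9K_p) and 2ζω_n = 8.8, giving ζ = 8.8/(2√(3.9K_p)).
Setting ζ = 0.86: √(3.9K_p) = 8.8/(2·0.86) = 5.116, so K_p = 26.18/3.9 = 6.71.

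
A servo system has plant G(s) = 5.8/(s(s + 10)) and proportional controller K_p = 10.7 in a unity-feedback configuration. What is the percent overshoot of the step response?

7.58%

Closed-loop characteristic equation: s² + 10s + 62.06 = 0, so ω_n = 7.878 rad/s and ζ = 10/(2·7.878) = 0.6347.
%OS = 100·exp(−πζ/√(1−ζ²)) = 100·exp(−π·0.6347/√0.5972) = 7.58%.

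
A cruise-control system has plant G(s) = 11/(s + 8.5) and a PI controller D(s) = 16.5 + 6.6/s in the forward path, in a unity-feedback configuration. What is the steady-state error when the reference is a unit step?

The open loop D(s)G(s) has a pole at the origin (type 1), so the static position error constant is infinite and e_ss = 1/(1+∞) = 0.

0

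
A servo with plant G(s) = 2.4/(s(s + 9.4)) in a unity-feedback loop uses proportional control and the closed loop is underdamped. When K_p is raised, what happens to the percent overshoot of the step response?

increase

Characteristic equation s² + 9.4s + K_p·2.4 = 0: raising K_p raises ω_n while 2ζω_n = 9.4 is fixed, so ζ falls and overshoot grows.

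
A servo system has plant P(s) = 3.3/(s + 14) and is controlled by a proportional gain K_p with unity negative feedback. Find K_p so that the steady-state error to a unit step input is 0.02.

K_p = 208

The loop is type 0, so e_ss(step) = 1/(1 + K_pos) with K_pos = K_p·P(0).
P(0) = 0.2357. Require 1/(1 + K_p·0.2357) = 0.02, so 1 + 0.2357·K_p = 50.
K_p = (50 − 1)/0.2357 = 208.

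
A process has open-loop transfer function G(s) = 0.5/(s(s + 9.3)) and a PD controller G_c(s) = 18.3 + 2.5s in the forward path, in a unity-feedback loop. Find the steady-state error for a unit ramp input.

The loop has one pole at the origin (type 1). Velocity error constant K_v = lim_{s→0} s·G_c(s)G(s) = 18.3·0.5/9.3 = 0.9839.
Steady-state error to a unit ramp: e_ss = 1/K_v = 1.02.

1.02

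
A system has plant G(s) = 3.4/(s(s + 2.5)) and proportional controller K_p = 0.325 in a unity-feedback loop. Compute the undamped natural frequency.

ω_n = 1.05 rad/s

1 + K_p·G(s) = 0 gives s² + 2.5s + 1.105 = 0.
Matching s² + 2ζω_n s + ω_n²: ω_n = √1.105 = 1.051 rad/s and 2ζω_n = 2.5, so ζ = 2.5/(2·1.051) = 1.19.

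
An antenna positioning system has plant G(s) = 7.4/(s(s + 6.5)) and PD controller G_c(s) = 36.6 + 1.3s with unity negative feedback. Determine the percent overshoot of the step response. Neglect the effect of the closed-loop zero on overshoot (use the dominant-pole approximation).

17.1%

Forward path: (36.6 + 1.3s)·7.4/(s(s+6.5)). The closed-loop characteristic equation is s² + (6.5 + 7.4·1.3)s + 7.4·36.6 = 0.
That is s² + 16.12s + 270.8 = 0, so ω_n = 16.46 rad/s and ζ = 16.12/(2·16.46) = 0.4898.
%OS = 100·exp(−πζ/√(1−ζ²)) = 17.1%.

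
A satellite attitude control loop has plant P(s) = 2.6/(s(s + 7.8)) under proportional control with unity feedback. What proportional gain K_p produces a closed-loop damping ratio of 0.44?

K_p = 30.2

Closed-loop characteristic equation: s² + 7.8s + K_p·2.6 = 0.
So ω_n = √(2.6K_p) and 2ζω_n = 7.8, giving ζ = 7.8/(2√(2.6K_p)).
Setting ζ = 0.44: √(2.6K_p) = 7.8/(2·0.44) = 8.864, so K_p = 78.56/2.6 = 30.2.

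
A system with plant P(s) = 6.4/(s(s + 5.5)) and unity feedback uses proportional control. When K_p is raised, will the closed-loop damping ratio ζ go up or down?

decrease

ζ = 5.5/(2√(6.4K_p)); increasing K_p raises the denominator, so ζ falls.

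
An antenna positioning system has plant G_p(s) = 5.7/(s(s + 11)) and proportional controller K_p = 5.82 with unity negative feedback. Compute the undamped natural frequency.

1 + K_p·G_p(s) = 0 gives s² + 11s + 33.17 = 0.
So ω_n² = 33.17 ⇒ ω_n = 5.76 rad/s, and ζ = 11/(2ω_n) = 0.955.

ω_n = 5.76 rad/s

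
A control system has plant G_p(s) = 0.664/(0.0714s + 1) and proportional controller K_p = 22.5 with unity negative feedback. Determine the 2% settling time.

T_s ≈ 0.0179 s

Closed loop: T(s) = K_p·G_p/(1+K_p·G_p) = 14.94/(0.0714s + 1 + 14.94), with pole at s = −(1 + 14.94)/0.0714 = −223.2.
τ = 1/223.2 = 0.004479 s, so 2% settling time ≈ 4τ = 0.0179 s.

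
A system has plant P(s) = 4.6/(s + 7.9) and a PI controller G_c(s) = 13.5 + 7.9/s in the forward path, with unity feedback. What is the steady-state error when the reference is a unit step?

The open loop G_c(s)P(s) has a pole at the origin (type 1), so the static position error constant is infinite and e_ss = 1/(1+∞) = 0.

0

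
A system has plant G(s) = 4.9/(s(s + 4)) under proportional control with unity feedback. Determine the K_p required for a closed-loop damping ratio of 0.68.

Closed-loop characteristic equation: s² + 4s + K_p·4.9 = 0.
So ω_n = √(4.9K_p) and 2ζω_n = 4, giving ζ = 4/(2√(4.9K_p)).
Setting ζ = 0.68: √(4.9K_p) = 4/(2·0.68) = 2.941, so K_p = 8.651/4.9 = 1.77.

K_p = 1.77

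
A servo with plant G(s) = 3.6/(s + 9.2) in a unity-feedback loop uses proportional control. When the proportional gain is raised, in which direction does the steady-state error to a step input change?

decrease

The position error constant K_pos = K_p·G(0) grows with K_p, and e_ss = 1/(1+K_pos) falls.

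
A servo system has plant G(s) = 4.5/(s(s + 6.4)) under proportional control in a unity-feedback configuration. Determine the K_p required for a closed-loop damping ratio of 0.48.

Closed-loop characteristic equation: s² + 6.4s + K_p·4.5 = 0.
So ω_n = √(4.5K_p) and 2ζω_n = 6.4, giving ζ = 6.4/(2√(4.5K_p)).
Setting ζ = 0.48: √(4.5K_p) = 6.4/(2·0.48) = 6.667, so K_p = 44.44/4.5 = 9.88.

K_p = 9.88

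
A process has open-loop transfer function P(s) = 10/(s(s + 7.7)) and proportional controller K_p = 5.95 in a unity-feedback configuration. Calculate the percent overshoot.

16.4%

Closed-loop characteristic equation: s² + 7.7s + 59.5 = 0, so ω_n = 7.714 rad/s and ζ = 7.7/(2·7.714) = 0.4991.
%OS = 100·exp(−πζ/√(1−ζ²)) = 100·exp(−π·0.4991/√0.7509) = 16.4%.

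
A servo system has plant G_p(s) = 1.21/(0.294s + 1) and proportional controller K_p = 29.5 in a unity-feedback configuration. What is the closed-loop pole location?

Closed loop: T(s) = K_p·G_p/(1+K_p·G_p) = 35.7/(0.294s + 1 + 35.7), with pole at s = −(1 + 35.7)/0.294 = −124.8.

s = -124.8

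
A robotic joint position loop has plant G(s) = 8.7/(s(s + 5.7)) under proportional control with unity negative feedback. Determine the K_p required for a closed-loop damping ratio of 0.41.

K_p = 5.55

Closed-loop characteristic equation: s² + 5.7s + K_p·8.7 = 0.
So ω_n = √(8.7K_p) and 2ζω_n = 5.7, giving ζ = 5.7/(2√(8.7K_p)).
Setting ζ = 0.41: √(8.7K_p) = 5.7/(2·0.41) = 6.951, so K_p = 48.32/8.7 = 5.55.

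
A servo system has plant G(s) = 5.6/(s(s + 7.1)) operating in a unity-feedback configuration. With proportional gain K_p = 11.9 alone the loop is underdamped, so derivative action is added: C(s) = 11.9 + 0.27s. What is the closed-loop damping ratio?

Forward path: (11.9 + 0.27s)·5.6/(s(s+7.1)). The closed-loop characteristic equation is s² + (7.1 + 5.6·0.27)s + 5.6·11.9 = 0.
That is s² + 8.612s + 66.64 = 0, so ω_n = 8.163 rad/s and ζ = 8.612/(2·8.163) = 0.5275.

ζ = 0.527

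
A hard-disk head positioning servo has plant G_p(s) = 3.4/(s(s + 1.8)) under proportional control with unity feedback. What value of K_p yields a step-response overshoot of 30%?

From %OS = 100·exp(−πζ/√(1−ζ²)) = 30%, ζ = −ln(0.3)/√(π²+ln²(0.3)) = 0.3579.
Characteristic equation s² + 1.8s + 3.4K_p = 0 gives ζ = 1.8/(2√(3.4K_p)).
Setting ζ = 0.3579: √(3.4K_p) = 1.8/(2·0.3579) = 2.515, so K_p = 6.325/3.4 = 1.86.

K_p = 1.86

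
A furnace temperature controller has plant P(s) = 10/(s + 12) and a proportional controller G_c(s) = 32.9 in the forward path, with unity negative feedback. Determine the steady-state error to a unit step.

The loop is type 0. Static position error constant K_pos = G_c(0)·P(0) = 32.9·0.8333 = 27.42.
Steady-state error to a unit step: e_ss = 1/(1+K_pos) = 1/28.42 = 0.0352.

0.0352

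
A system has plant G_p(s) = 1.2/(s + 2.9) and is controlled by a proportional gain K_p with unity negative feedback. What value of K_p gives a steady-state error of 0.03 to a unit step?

K_p = 78.1

For a type-0 loop with proportional control, e_ss = 1/(1 + K_p·G_p(0)).
G_p(0) = 0.4138. Require 1/(1 + K_p·0.4138) = 0.03, so 1 + 0.4138·K_p = 33.33.
K_p = (33.33 − 1)/0.4138 = 78.1.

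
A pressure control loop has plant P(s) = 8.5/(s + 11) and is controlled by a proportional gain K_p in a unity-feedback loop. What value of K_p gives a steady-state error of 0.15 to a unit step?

For a type-0 loop with proportional control, e_ss = 1/(1 + K_p·P(0)).
P(0) = 0.7727. Require 1/(1 + K_p·0.7727) = 0.15, so 1 + 0.7727·K_p = 6.667.
K_p = (6.667 − 1)/0.7727 = 7.33.

K_p = 7.33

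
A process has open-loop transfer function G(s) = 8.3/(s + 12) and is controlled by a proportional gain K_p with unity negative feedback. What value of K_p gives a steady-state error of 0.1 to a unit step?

K_p = 13

The loop is type 0, so e_ss(step) = 1/(1 + K_pos) with K_pos = K_p·G(0).
G(0) = 0.6917. Require 1/(1 + K_p·0.6917) = 0.1, so 1 + 0.6917·K_p = 10.
K_p = (10 − 1)/0.6917 = 13.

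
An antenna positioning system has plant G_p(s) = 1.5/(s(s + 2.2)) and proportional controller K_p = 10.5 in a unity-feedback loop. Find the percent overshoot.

40.4%

Closed-loop characteristic equation: s² + 2.2s + 15.75 = 0, so ω_n = 3.969 rad/s and ζ = 2.2/(2·3.969) = 0.2772.
%OS = 100·exp(−πζ/√(1−ζ²)) = 100·exp(−π·0.2772/√0.9232) = 40.4%.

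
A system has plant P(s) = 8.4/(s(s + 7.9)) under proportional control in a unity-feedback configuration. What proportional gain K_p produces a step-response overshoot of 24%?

K_p = 10.9

From %OS = 100·exp(−πζ/√(1−ζ²)) = 24%, ζ = −ln(0.24)/√(π²+ln²(0.24)) = 0.4136.
Characteristic equation s² + 7.9s + 8.4K_p = 0 gives ζ = 7.9/(2√(8.4K_p)).
Setting ζ = 0.4136: √(8.4K_p) = 7.9/(2·0.4136) = 9.55, so K_p = 91.21/8.4 = 10.9.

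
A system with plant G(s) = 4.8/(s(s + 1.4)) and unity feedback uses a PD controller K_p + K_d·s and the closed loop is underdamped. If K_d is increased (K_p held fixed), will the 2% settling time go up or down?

decrease

Characteristic equation s² + (1.4 + 4.8K_d)s + 4.8K_p = 0: raising K_d increases ζω_n = (1.4+4.8K_d)/2 while the loop stays underdamped, so T_s ≈ 4/(ζω_n) decreases.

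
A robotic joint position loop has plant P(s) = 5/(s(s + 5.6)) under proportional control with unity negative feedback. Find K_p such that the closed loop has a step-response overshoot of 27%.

K_p = 10.6

From %OS = 100·exp(−πζ/√(1−ζ²)) = 27%, ζ = −ln(0.27)/√(π²+ln²(0.27)) = 0.3847.
Characteristic equation s² + 5.6s + 5K_p = 0 gives ζ = 5.6/(2√(5K_p)).
Setting ζ = 0.3847: √(5K_p) = 5.6/(2·0.3847) = 7.278, so K_p = 52.98/5 = 10.6.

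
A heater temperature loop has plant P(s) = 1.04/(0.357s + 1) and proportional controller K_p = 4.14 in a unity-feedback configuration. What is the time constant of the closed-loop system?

τ = 0.0673 s

Closed loop: T(s) = K_p·P/(1+K_p·P) = 4.306/(0.357s + 1 + 4.306), with pole at s = −(1 + 4.306)/0.357 = −14.86.
Closed-loop time constant τ = 1/14.86 = 0.0673 s.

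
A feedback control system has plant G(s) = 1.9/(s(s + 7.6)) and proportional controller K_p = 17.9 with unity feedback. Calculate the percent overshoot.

Closed-loop characteristic equation: s² + 7.6s + 34.01 = 0, so ω_n = 5.832 rad/s and ζ = 7.6/(2·5.832) = 0.6516.
%OS = 100·exp(−πζ/√(1−ζ²)) = 100·exp(−π·0.6516/√0.5754) = 6.73%.

6.73%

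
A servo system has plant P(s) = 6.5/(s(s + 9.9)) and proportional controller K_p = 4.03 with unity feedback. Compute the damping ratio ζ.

ζ = 0.967

With unity feedback the closed-loop characteristic equation is s² + 9.9s + 4.03·6.5 = s² + 9.9s + 26.2 = 0.
So ω_n² = 26.2 ⇒ ω_n = 5.118 rad/s, and ζ = 9.9/(2ω_n) = 0.967.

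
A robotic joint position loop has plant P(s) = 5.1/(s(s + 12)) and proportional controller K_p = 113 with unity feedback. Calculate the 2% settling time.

From 1 + K_pP(s) = 0: s² + 12s + 576.3 = 0 ⇒ ω_n = 24.01, ζ = 0.2499.
2% settling time T_s ≈ 4/(ζω_n) = 4/6 = 0.667 s.

T_s ≈ 0.667 s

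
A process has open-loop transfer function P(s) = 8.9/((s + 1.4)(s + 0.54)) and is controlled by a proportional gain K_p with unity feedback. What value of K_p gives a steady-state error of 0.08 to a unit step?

For a type-0 loop with proportional control, e_ss = 1/(1 + K_p·P(0)).
P(0) = 11.77. Require 1/(1 + K_p·11.77) = 0.08, so 1 + 11.77·K_p = 12.5.
K_p = (12.5 − 1)/11.77 = 0.977.

K_p = 0.977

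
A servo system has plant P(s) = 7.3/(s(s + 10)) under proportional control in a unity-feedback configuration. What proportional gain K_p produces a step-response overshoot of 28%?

K_p = 24.3

From %OS = 100·exp(−πζ/√(1−ζ²)) = 28%, ζ = −ln(0.28)/√(π²+ln²(0.28)) = 0.3755.
Characteristic equation s² + 10s + 7.3K_p = 0 gives ζ = 10/(2√(7.3K_p)).
Setting ζ = 0.3755: √(7.3K_p) = 10/(2·0.3755) = 13.31, so K_p = 177.3/7.3 = 24.3.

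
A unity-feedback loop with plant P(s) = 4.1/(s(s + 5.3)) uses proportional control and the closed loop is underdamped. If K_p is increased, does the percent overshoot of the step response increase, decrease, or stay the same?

ζ = 5.3/(2√(4.1K_p)) decreases as K_p grows; lower damping means more overshoot.

increase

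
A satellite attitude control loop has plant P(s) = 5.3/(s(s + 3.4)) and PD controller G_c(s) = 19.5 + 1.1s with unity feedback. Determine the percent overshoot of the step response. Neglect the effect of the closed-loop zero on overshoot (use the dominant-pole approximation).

Forward path: (19.5 + 1.1s)·5.3/(s(s+3.4)). The closed-loop characteristic equation is s² + (3.4 + 5.3·1.1)s + 5.3·19.5 = 0.
That is s² + 9.23s + 103.3 = 0, so ω_n = 10.17 rad/s and ζ = 9.23/(2·10.17) = 0.454.
%OS = 100·exp(−πζ/√(1−ζ²)) = 20.2%.

20.2%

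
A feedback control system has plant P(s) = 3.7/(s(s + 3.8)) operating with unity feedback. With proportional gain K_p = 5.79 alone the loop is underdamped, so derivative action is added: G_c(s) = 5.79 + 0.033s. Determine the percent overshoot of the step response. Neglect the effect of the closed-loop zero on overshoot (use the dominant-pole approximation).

23%

Forward path: (5.79 + 0.033s)·3.7/(s(s+3.8)). The closed-loop characteristic equation is s² + (3.8 + 3.7·0.033)s + 3.7·5.79 = 0.
That is s² + 3.922s + 21.42 = 0, so ω_n = 4.628 rad/s and ζ = 3.922/(2·4.628) = 0.4237.
%OS = 100·exp(−πζ/√(1−ζ²)) = 23%.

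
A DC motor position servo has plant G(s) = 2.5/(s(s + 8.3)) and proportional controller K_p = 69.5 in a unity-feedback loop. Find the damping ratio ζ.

1 + K_p·G(s) = 0 gives s² + 8.3s + 173.8 = 0.
Matching s² + 2ζω_n s + ω_n²: ω_n = √173.8 = 13.18 rad/s and 2ζω_n = 8.3, so ζ = 8.3/(2·13.18) = 0.315.

ζ = 0.315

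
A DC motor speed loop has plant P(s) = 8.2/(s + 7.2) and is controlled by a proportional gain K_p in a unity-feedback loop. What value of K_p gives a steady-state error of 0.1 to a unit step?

K_p = 7.9

The loop is type 0, so e_ss(step) = 1/(1 + K_pos) with K_pos = K_p·P(0).
P(0) = 1.139. Require 1/(1 + K_p·1.139) = 0.1, so 1 + 1.139·K_p = 10.
K_p = (10 − 1)/1.139 = 7.9.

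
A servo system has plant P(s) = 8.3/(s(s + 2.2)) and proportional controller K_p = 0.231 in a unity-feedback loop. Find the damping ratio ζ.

With unity feedback the closed-loop characteristic equation is s² + 2.2s + 0.231·8.3 = s² + 2.2s + 1.917 = 0.
Matching s² + 2ζω_n s + ω_n²: ω_n = √1.917 = 1.385 rad/s and 2ζω_n = 2.2, so ζ = 2.2/(2·1.385) = 0.794.

ζ = 0.794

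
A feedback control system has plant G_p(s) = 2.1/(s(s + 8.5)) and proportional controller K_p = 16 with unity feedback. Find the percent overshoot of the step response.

The closed-loop denominator s² + 8.5s + 33.6 gives ω_n = √33.6 = 5.797 and ζ = 8.5/(2ω_n) = 0.7332.
%OS = 100·exp(−πζ/√(1−ζ²)) = 100·exp(−π·0.7332/√0.4624) = 3.38%.

3.38%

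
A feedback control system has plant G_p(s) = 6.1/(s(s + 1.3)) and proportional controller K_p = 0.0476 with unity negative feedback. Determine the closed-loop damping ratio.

With unity feedback the closed-loop characteristic equation is s² + 1.3s + 0.0476·6.1 = s² + 1.3s + 0.2904 = 0.
Matching s² + 2ζω_n s + ω_n²: ω_n = √0.2904 = 0.5389 rad/s and 2ζω_n = 1.3, so ζ = 1.3/(2·0.5389) = 1.21.

ζ = 1.21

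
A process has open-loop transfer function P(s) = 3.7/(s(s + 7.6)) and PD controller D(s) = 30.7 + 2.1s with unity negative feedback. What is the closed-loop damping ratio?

ζ = 0.721

Forward path: (30.7 + 2.1s)·3.7/(s(s+7.6)). The closed-loop characteristic equation is s² + (7.6 + 3.7·2.1)s + 3.7·30.7 = 0.
That is s² + 15.37s + 113.6 = 0, so ω_n = 10.66 rad/s and ζ = 15.37/(2·10.66) = 0.7211.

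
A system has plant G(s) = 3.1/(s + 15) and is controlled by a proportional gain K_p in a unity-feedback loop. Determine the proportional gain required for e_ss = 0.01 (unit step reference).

Steady-state error for a unit step on this type-0 loop is 1/(1 + K_p·G(0)).
G(0) = 0.2067. Require 1/(1 + K_p·0.2067) = 0.01, so 1 + 0.2067·K_p = 100.
K_p = (100 − 1)/0.2067 = 479.

K_p = 479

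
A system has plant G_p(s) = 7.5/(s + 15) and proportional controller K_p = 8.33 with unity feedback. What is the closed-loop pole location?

Closed-loop transfer function: T(s) = K_p·G_p(s)/(1 + K_p·G_p(s)) = 62.48/(s + 15 + 62.48) = 62.48/(s + 77.47).
The closed-loop pole is at s = −77.47.

s = -77.47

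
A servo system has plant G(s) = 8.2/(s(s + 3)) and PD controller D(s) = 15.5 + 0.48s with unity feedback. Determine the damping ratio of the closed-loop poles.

ζ = 0.308

Forward path: (15.5 + 0.48s)·8.2/(s(s+3)). The closed-loop characteristic equation is s² + (3 + 8.2·0.48)s + 8.2·15.5 = 0.
That is s² + 6.936s + 127.1 = 0, so ω_n = 11.27 rad/s and ζ = 6.936/(2·11.27) = 0.3076.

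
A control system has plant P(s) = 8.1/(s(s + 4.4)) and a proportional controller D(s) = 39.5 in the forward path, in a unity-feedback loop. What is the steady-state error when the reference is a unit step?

0

The open loop D(s)P(s) has a pole at the origin (type 1), so the static position error constant is infinite and e_ss = 1/(1+∞) = 0.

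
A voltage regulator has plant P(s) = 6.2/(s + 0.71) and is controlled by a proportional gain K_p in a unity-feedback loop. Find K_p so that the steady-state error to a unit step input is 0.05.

K_p = 2.18

Steady-state error for a unit step on this type-0 loop is 1/(1 + K_p·P(0)).
P(0) = 8.732. Require 1/(1 + K_p·8.732) = 0.05, so 1 + 8.732·K_p = 20.
K_p = (20 − 1)/8.732 = 2.18.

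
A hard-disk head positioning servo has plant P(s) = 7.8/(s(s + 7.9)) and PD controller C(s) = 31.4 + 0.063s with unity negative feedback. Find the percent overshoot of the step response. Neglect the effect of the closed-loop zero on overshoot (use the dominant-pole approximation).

Forward path: (31.4 + 0.063s)·7.8/(s(s+7.9)). The closed-loop characteristic equation is s² + (7.9 + 7.8·0.063)s + 7.8·31.4 = 0.
That is s² + 8.391s + 244.9 = 0, so ω_n = 15.65 rad/s and ζ = 8.391/(2·15.65) = 0.2681.
%OS = 100·exp(−πζ/√(1−ζ²)) = 41.7%.

41.7%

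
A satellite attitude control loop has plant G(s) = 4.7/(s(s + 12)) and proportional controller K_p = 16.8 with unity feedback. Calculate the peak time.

T_p = 0.479 s

Closed-loop characteristic equation: s² + 12s + 78.96 = 0, so ω_n = 8.886 rad/s and ζ = 12/(2·8.886) = 0.6752.
Damped frequency ω_d = ω_n√(1−ζ²) = 6.554 rad/s, so peak time T_p = π/ω_d = 0.479 s.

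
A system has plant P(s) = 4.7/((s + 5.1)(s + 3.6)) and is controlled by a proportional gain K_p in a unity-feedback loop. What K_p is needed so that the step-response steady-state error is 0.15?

K_p = 22.1

Steady-state error for a unit step on this type-0 loop is 1/(1 + K_p·P(0)).
P(0) = 0.256. Require 1/(1 + K_p·0.256) = 0.15, so 1 + 0.256·K_p = 6.667.
K_p = (6.667 − 1)/0.256 = 22.1.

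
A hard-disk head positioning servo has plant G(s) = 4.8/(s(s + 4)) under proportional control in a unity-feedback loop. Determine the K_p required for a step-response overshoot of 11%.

From %OS = 100·exp(−πζ/√(1−ζ²)) = 11%, ζ = −ln(0.11)/√(π²+ln²(0.11)) = 0.5749.
Characteristic equation s² + 4s + 4.8K_p = 0 gives ζ = 4/(2√(4.8K_p)).
Setting ζ = 0.5749: √(4.8K_p) = 4/(2·0.5749) = 3.479, so K_p = 12.1/4.8 = 2.52.

K_p = 2.52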